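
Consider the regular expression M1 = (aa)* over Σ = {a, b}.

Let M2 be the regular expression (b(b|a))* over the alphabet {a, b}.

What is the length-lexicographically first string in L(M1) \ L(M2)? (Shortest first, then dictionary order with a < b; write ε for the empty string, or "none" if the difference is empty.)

aa

The string aa is accepted by M1 but not by M2.
No shorter string lies in the difference, and aa is the lexicographically first length-2 string in L(M1) \ L(M2).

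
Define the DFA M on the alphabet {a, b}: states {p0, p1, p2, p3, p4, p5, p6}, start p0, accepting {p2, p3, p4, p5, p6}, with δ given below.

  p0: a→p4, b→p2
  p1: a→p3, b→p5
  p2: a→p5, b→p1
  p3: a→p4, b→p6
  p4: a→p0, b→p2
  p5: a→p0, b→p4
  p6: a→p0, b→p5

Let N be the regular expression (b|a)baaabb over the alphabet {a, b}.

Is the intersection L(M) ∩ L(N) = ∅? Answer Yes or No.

Yes

Converting the expression N to a DFA (subset construction, then merging equivalent states) gives the minimal DFA with states {n0, n1, n2, n3, n4, n5, n6, n7, n8}, start state n0, accepting states {n8} and transitions n0: a→n1, b→n1; n1: a→n2, b→n3; n2: a→n2, b→n2; n3: a→n4, b→n2; n4: a→n5, b→n2; n5: a→n6, b→n2; n6: a→n2, b→n7; n7: a→n2, b→n8; n8: a→n2, b→n2.
Exploring the product automaton M × N from the start pair (p0, n0), following both machines on each input symbol, reaches 20 state pairs: (p0, n0), (p4, n1), (p2, n1), (p0, n2), (p2, n3), (p5, n2), (p1, n3), (p4, n2), (p2, n2), (p5, n4), (p1, n2), (p3, n4), (p0, n5), (p3, n2), (p4, n5), (p6, n2), (p4, n6), (p0, n6), (p2, n7), (p1, n8).
M accepts in {p2, p3, p4, p5, p6} and N accepts in {n8}; no reachable pair has both components accepting, so no string drives both machines to acceptance simultaneously and L(M) ∩ L(N) = ∅.
So no string is accepted by both, and the intersection is empty.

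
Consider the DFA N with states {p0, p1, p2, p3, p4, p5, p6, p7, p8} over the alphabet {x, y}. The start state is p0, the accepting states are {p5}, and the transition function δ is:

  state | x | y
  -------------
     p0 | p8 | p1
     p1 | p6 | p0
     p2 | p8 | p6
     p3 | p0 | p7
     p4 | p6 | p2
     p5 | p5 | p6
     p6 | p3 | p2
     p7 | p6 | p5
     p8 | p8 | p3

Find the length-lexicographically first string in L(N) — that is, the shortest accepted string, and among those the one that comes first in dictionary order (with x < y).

xyyy

A breadth-first search from p0 reaches an accepting state first via the path p0 → p8 → p3 → p7 → p5 on input xyyy.
No string of length < 4 is accepted (BFS exhausts all shorter strings without reaching an accepting state), and xyyy is the lexicographically least accepting string of length 4.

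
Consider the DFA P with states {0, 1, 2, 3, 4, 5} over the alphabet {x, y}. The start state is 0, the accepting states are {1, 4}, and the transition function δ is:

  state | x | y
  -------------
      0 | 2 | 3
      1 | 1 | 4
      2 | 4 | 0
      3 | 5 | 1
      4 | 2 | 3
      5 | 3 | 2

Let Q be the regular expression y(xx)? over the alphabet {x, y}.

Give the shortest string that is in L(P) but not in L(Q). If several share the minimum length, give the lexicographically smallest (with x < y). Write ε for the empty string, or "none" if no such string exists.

xx

The string xx is accepted by P but not by Q.
No shorter string lies in the difference, and xx is the lexicographically first length-2 string in L(P) \ L(Q).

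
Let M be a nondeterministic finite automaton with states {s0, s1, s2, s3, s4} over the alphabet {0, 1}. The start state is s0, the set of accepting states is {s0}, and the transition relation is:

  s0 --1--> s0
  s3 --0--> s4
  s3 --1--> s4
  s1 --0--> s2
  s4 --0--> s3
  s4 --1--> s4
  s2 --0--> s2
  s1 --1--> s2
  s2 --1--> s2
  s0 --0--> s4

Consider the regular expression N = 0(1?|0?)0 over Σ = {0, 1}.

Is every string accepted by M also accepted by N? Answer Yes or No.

The empty string ε is in L(M) but not in L(N).
So L(M) ⊄ L(N).

No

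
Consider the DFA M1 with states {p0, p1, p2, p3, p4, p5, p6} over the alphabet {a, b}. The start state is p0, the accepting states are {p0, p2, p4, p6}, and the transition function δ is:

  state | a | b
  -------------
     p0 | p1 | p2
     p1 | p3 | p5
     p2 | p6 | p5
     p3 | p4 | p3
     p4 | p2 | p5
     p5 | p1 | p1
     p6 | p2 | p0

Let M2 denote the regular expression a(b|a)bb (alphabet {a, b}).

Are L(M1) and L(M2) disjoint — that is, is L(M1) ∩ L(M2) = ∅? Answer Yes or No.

Yes

Converting the expression M2 to a DFA (subset construction, then merging equivalent states) gives the minimal DFA with states {r0, r1, r2, r3, r4, r5}, start state r0, accepting states {r5} and transitions r0: a→r1, b→r2; r1: a→r3, b→r3; r2: a→r2, b→r2; r3: a→r2, b→r4; r4: a→r2, b→r5; r5: a→r2, b→r2.
Exploring the product automaton M1 × M2 from the start pair (p0, r0), following both machines on each input symbol, reaches 15 state pairs: (p0, r0), (p1, r1), (p2, r2), (p3, r3), (p5, r3), (p6, r2), (p5, r2), (p4, r2), (p3, r4), (p1, r2), (p1, r4), (p0, r2), (p3, r5), (p3, r2), (p5, r5).
M1 accepts in {p0, p2, p4, p6} and M2 accepts in {r5}; no reachable pair has both components accepting, so no string drives both machines to acceptance simultaneously and L(M1) ∩ L(M2) = ∅.
So no string is accepted by both, and the intersection is empty.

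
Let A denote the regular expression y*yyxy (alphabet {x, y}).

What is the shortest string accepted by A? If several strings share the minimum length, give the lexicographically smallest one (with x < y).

By inspection of the expression, no string of length less than 4 matches, and yyxy is the lexicographically first match of length 4.

yyxy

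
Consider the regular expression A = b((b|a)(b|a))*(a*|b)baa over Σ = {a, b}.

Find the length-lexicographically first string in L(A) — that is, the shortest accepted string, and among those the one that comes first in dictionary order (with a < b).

bbaa

By inspection of the expression, no string of length less than 4 matches, and bbaa is the lexicographically first match of length 4.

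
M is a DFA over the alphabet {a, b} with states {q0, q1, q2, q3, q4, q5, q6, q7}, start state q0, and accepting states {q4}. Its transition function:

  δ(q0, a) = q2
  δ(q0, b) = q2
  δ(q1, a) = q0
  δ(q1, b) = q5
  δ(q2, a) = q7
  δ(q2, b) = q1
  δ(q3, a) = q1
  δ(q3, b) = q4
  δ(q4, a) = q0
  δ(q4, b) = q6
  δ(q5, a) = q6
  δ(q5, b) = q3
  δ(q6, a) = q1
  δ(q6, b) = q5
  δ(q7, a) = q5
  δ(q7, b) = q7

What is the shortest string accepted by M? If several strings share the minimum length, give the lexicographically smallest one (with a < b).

aaabb

A breadth-first search from q0 reaches an accepting state first via the path q0 → q2 → q7 → q5 → q3 → q4 on input aaabb.
No string of length < 5 is accepted (BFS exhausts all shorter strings without reaching an accepting state), and aaabb is the lexicographically least accepting string of length 5.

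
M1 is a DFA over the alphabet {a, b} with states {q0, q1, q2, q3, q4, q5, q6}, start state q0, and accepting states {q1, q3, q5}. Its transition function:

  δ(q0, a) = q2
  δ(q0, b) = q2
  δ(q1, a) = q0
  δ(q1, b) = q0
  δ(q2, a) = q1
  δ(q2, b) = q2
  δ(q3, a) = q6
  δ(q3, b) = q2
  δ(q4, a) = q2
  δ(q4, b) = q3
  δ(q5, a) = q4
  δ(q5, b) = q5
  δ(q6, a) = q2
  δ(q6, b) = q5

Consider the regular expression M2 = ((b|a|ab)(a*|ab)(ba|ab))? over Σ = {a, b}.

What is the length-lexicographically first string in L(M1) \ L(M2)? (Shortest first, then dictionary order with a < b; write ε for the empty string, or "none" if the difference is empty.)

The string aa is accepted by M1 but not by M2.
No shorter string lies in the difference, and aa is the lexicographically first length-2 string in L(M1) \ L(M2).

aa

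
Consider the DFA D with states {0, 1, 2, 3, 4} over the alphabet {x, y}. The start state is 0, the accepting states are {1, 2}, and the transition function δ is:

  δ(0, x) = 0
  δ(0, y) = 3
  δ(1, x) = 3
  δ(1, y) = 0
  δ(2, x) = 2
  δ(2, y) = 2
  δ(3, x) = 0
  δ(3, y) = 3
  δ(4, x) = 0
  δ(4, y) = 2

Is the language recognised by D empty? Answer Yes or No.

The states reachable from the start state are {0, 3}.
None of the accepting states {1, 2} is reachable, so no string is accepted and L(D) = ∅.

Yes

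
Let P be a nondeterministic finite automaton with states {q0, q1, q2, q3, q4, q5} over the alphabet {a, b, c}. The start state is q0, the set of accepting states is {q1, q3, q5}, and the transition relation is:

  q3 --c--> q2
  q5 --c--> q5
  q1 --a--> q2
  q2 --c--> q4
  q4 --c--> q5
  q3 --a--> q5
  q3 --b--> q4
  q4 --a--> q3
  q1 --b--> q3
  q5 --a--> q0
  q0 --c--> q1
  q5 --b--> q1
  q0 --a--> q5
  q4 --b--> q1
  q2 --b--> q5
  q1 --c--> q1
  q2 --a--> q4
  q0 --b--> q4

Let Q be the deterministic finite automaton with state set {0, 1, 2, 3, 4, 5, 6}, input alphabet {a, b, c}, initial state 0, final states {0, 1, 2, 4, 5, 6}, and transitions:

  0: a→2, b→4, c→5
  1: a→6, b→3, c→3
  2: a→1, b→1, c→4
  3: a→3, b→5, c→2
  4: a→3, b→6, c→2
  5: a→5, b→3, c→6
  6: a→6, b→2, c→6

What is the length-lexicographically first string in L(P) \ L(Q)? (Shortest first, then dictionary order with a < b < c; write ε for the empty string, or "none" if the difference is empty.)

The string ba is accepted by P but not by Q.
No shorter string lies in the difference, and ba is the lexicographically first length-2 string in L(P) \ L(Q).

ba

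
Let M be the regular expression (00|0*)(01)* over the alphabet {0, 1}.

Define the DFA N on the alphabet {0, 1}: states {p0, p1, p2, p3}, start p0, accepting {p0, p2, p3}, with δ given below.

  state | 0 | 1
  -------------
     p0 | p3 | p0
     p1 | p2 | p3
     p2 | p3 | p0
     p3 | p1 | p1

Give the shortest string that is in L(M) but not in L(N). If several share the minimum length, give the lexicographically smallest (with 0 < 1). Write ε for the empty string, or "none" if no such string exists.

The string 00 is accepted by M but not by N.
No shorter string lies in the difference, and 00 is the lexicographically first length-2 string in L(M) \ L(N).

00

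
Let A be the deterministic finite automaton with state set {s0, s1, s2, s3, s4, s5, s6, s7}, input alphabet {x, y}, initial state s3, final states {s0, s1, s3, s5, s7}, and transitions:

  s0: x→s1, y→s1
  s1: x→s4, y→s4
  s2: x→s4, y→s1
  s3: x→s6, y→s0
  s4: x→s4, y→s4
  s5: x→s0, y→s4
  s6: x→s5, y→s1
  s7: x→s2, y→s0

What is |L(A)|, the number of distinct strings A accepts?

9

The useful subgraph on states {s0, s1, s3, s5, s6} is acyclic, so L(A) is finite; the longest accepting path visits 5 useful states, giving maximum string length 4.
Counting accepting paths from s3 by length: 1 of length 0, 1 of length 1, 4 of length 2, 1 of length 3, 2 of length 4. Total 9.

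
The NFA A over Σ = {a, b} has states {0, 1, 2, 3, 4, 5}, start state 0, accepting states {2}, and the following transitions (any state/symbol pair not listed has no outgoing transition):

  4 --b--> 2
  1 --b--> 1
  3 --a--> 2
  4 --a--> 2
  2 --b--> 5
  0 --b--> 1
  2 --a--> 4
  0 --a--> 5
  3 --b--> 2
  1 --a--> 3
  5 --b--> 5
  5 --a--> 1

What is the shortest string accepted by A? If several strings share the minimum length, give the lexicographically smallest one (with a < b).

A breadth-first search from 0 reaches an accepting state first via the path 0 → 1 → 3 → 2 on input baa.
No string of length < 3 is accepted (BFS exhausts all shorter strings without reaching an accepting state), and baa is the lexicographically least accepting string of length 3.

baa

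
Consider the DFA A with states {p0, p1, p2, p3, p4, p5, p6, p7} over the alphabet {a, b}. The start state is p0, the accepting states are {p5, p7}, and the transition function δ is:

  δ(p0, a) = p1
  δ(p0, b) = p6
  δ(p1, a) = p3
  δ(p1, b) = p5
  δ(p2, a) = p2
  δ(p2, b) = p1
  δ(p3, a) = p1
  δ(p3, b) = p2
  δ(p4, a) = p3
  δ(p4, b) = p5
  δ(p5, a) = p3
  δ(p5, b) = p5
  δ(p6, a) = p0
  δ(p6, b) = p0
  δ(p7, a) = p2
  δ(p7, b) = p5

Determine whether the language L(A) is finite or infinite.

infinite

State p1 is reachable from the start and can reach an accepting state, and it lies on the cycle p1 → p3 → p1.
Traversing that cycle any number of times yields accepted strings of unbounded length, so the language is infinite.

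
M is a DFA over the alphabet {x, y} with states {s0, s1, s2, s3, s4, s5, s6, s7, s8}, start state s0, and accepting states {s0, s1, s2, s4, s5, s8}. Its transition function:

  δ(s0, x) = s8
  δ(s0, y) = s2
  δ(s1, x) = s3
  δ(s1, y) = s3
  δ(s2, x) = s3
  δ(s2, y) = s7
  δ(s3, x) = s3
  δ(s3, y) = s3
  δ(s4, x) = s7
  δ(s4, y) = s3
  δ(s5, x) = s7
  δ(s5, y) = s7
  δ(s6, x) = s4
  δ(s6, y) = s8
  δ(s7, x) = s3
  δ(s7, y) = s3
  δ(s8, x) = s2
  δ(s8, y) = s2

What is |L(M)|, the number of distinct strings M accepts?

The useful subgraph on states {s0, s2, s8} is acyclic, so L(M) is finite; the longest accepting path visits 3 useful states, giving maximum string length 2.
Counting accepting paths from s0 by length: 1 of length 0, 2 of length 1, 2 of length 2. Total 5.

5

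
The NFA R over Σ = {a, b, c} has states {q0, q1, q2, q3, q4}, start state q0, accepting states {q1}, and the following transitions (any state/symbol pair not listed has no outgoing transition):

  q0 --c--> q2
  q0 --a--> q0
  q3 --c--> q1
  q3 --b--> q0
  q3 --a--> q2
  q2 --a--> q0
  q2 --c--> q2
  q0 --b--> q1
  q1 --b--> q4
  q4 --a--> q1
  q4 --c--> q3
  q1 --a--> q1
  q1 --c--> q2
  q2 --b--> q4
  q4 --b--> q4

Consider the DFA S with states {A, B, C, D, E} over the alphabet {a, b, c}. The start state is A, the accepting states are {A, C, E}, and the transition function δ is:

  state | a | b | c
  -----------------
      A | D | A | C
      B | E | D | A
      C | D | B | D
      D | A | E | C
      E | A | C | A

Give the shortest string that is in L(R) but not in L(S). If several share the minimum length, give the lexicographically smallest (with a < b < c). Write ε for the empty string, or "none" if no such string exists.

ba

The string ba is accepted by R but not by S.
No shorter string lies in the difference, and ba is the lexicographically first length-2 string in L(R) \ L(S).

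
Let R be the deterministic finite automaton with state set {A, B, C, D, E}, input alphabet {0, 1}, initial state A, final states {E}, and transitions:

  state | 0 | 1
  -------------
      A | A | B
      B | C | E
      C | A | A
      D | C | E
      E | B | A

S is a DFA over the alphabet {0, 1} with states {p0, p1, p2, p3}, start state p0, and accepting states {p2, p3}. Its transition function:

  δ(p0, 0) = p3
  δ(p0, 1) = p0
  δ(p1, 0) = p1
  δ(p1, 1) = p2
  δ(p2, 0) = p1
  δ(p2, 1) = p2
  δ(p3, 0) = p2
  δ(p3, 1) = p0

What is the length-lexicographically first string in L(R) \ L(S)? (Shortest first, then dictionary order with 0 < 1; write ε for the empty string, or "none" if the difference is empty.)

The string 11 is accepted by R but not by S.
No shorter string lies in the difference, and 11 is the lexicographically first length-2 string in L(R) \ L(S).

11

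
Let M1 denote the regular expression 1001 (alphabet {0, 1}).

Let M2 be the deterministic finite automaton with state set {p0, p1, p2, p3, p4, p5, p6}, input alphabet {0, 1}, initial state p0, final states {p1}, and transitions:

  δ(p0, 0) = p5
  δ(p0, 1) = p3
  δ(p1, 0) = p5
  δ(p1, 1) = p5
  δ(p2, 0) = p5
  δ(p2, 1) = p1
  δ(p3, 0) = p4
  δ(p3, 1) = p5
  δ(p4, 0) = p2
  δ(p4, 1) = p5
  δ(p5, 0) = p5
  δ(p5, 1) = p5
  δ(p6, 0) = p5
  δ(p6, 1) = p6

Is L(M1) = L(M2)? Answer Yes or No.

Yes

Converting the expression M1 to a DFA (subset construction, then merging equivalent states) gives the minimal DFA with states {r0, r1, r2, r3, r4, r5}, start state r0, accepting states {r5} and transitions r0: 0→r1, 1→r2; r1: 0→r1, 1→r1; r2: 0→r3, 1→r1; r3: 0→r4, 1→r1; r4: 0→r1, 1→r5; r5: 0→r1, 1→r1.
Exploring the product automaton M1 × M2 from the start pair (r0, p0), following both machines on each input symbol, reaches 6 state pairs: (r0, p0), (r1, p5), (r2, p3), (r3, p4), (r4, p2), (r5, p1).
M1 accepts in {r5} and M2 accepts in {p1}. In every reachable pair the two components are either both accepting — (r5, p1) — or both non-accepting, so no string is accepted by exactly one of the machines: L(M1) \ L(M2) and L(M2) \ L(M1) are both empty.
Hence every string is accepted by M1 iff it is accepted by M2, and the two languages coincide.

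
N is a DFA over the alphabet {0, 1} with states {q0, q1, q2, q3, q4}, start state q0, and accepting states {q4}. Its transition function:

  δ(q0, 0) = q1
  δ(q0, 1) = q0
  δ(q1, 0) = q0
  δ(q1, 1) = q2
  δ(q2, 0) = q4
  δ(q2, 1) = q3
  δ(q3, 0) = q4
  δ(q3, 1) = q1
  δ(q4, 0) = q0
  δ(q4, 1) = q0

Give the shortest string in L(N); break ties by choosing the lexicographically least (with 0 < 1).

A breadth-first search from q0 reaches an accepting state first via the path q0 → q1 → q2 → q4 on input 010.
No string of length < 3 is accepted (BFS exhausts all shorter strings without reaching an accepting state), and 010 is the lexicographically least accepting string of length 3.

010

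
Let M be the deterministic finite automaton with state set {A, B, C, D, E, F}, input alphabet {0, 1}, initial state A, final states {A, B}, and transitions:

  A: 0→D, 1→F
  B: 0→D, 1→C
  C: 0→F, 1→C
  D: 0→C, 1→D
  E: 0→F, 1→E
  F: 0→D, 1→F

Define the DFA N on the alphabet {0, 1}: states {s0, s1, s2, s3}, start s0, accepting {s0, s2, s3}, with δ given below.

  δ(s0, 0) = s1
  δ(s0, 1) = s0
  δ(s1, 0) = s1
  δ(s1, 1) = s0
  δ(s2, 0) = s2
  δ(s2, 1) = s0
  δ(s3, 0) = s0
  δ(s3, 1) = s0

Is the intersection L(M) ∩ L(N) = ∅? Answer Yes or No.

No

The empty string ε is accepted by both M and N.
Hence L(M) ∩ L(N) ≠ ∅.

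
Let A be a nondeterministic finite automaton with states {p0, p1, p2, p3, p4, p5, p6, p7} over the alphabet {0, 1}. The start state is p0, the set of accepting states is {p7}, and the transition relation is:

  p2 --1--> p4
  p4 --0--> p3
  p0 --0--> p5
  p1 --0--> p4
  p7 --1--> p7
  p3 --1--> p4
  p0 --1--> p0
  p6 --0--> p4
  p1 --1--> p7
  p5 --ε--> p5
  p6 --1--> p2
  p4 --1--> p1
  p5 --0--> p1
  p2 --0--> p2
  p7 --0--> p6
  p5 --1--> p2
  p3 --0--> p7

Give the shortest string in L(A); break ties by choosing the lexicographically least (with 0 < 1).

A breadth-first search from p0 reaches an accepting state first via the path p0 → p5 → p1 → p7 on input 001.
No string of length < 3 is accepted (BFS exhausts all shorter strings without reaching an accepting state), and 001 is the lexicographically least accepting string of length 3.

001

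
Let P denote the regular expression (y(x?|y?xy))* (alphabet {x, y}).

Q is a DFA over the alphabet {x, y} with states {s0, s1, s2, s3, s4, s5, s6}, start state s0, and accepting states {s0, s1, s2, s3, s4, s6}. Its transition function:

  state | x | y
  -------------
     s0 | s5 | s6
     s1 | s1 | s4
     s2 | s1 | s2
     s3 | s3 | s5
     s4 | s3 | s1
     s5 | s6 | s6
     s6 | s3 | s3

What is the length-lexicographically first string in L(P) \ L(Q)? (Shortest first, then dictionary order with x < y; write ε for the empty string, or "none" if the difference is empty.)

yxy

The string yxy is accepted by P but not by Q.
No shorter string lies in the difference, and yxy is the lexicographically first length-3 string in L(P) \ L(Q).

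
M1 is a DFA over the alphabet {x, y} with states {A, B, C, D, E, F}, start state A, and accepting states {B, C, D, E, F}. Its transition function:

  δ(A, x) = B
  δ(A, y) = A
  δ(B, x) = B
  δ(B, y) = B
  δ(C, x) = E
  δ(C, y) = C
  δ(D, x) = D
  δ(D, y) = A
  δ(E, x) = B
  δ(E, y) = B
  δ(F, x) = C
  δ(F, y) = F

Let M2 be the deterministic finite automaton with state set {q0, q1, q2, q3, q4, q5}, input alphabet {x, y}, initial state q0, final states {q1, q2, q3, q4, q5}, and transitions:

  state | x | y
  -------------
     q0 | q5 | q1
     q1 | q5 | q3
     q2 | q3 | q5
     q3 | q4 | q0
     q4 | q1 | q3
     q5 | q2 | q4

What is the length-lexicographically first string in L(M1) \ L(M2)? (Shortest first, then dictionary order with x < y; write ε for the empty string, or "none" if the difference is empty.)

xxxy

The string xxxy is accepted by M1 but not by M2.
No shorter string lies in the difference, and xxxy is the lexicographically first length-4 string in L(M1) \ L(M2).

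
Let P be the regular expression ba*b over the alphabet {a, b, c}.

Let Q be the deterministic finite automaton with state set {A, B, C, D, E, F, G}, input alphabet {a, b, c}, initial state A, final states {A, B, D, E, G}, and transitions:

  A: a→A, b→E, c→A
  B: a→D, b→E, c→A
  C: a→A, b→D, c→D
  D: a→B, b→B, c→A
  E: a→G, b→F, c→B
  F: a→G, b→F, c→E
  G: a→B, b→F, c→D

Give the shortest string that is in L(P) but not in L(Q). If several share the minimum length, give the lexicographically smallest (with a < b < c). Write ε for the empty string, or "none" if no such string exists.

bb

The string bb is accepted by P but not by Q.
No shorter string lies in the difference, and bb is the lexicographically first length-2 string in L(P) \ L(Q).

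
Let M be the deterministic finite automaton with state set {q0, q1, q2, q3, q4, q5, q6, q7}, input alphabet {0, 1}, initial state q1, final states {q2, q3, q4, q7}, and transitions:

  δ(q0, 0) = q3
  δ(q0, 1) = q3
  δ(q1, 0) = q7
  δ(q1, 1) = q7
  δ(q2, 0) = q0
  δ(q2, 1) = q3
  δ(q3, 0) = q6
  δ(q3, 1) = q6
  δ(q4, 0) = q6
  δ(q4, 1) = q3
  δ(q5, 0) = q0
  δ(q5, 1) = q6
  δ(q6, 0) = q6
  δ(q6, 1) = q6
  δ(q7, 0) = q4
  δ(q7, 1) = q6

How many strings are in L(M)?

The useful subgraph on states {q1, q3, q4, q7} is acyclic, so L(M) is finite; the longest accepting path visits 4 useful states, giving maximum string length 3.
Counting accepting paths from q1 by length: 2 of length 1, 2 of length 2, 2 of length 3. Total 6.

6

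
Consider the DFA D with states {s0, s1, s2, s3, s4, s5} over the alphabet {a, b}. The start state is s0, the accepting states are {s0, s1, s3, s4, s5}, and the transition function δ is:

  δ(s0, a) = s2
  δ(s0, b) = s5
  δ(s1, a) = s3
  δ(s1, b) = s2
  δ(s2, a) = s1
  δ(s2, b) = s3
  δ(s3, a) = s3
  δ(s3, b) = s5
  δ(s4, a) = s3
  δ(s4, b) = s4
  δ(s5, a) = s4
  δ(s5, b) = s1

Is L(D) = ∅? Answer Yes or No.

No

The empty string ε is accepted: the run s0 ends in the accepting state s0.
Since at least one string is accepted, L(D) is not empty.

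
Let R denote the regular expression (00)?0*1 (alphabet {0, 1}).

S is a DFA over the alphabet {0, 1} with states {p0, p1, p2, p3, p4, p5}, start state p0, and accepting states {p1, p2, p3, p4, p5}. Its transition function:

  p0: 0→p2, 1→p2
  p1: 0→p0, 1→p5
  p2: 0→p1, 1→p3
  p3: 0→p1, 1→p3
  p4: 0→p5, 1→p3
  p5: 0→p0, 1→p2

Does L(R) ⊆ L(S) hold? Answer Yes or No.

Yes

Converting the expression R to a DFA (subset construction, then merging equivalent states) gives the minimal DFA with states {r0, r1, r2}, start state r0, accepting states {r1} and transitions r0: 0→r0, 1→r1; r1: 0→r2, 1→r2; r2: 0→r2, 1→r2.
Exploring the product automaton R × S from the start pair (r0, p0), following both machines on each input symbol, reaches 11 state pairs: (r0, p0), (r0, p2), (r1, p2), (r0, p1), (r1, p3), (r2, p1), (r2, p3), (r1, p5), (r2, p0), (r2, p5), (r2, p2).
R accepts in {r1} and S accepts in {p1, p2, p3, p4, p5}. The reachable pairs whose R-component is accepting are (r1, p2), (r1, p3), (r1, p5); in each of them the S-component is accepting too, so the product for L(R) \ L(S) (R-component accepting, S-component rejecting) has no reachable accepting pair and the difference is empty.
Hence every string in L(R) is also in L(S).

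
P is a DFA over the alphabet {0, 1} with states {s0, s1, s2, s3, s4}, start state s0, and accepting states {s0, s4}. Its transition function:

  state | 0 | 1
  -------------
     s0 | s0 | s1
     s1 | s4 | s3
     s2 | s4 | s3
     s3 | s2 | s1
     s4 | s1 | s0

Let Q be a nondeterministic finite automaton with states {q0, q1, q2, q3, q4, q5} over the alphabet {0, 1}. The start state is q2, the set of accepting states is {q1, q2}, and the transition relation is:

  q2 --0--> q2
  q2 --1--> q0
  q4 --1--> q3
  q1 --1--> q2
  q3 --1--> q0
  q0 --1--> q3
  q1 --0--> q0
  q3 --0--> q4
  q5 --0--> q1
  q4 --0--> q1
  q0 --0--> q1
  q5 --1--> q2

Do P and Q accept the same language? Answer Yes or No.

Exploring the product automaton P × Q from the start pair (s0, q2), following both machines on each input symbol, reaches 5 state pairs: (s0, q2), (s1, q0), (s4, q1), (s3, q3), (s2, q4).
P accepts in {s0, s4} and Q accepts in {q1, q2}. In every reachable pair the two components are either both accepting — (s0, q2), (s4, q1) — or both non-accepting, so no string is accepted by exactly one of the machines: L(P) \ L(Q) and L(Q) \ L(P) are both empty.
Hence every string is accepted by P iff it is accepted by Q, and the two languages coincide.

Yes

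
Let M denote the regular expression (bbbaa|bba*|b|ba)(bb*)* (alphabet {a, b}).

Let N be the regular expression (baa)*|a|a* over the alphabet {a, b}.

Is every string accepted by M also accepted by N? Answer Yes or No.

The string b is in L(M) but not in L(N).
So L(M) ⊄ L(N).

No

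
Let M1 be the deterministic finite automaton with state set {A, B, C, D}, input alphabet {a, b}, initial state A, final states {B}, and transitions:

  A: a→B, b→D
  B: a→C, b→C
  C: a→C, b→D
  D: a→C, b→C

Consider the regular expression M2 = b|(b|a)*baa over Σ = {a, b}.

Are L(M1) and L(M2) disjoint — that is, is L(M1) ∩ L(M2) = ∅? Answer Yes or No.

Converting the expression M2 to a DFA (subset construction, then merging equivalent states) gives the minimal DFA with states {r0, r1, r2, r3, r4, r5}, start state r0, accepting states {r2, r5} and transitions r0: a→r1, b→r2; r1: a→r1, b→r3; r2: a→r4, b→r3; r3: a→r4, b→r3; r4: a→r5, b→r3; r5: a→r1, b→r3.
Exploring the product automaton M1 × M2 from the start pair (A, r0), following both machines on each input symbol, reaches 8 state pairs: (A, r0), (B, r1), (D, r2), (C, r1), (C, r3), (C, r4), (D, r3), (C, r5).
M1 accepts in {B} and M2 accepts in {r2, r5}; no reachable pair has both components accepting, so no string drives both machines to acceptance simultaneously and L(M1) ∩ L(M2) = ∅.
So no string is accepted by both, and the intersection is empty.

Yes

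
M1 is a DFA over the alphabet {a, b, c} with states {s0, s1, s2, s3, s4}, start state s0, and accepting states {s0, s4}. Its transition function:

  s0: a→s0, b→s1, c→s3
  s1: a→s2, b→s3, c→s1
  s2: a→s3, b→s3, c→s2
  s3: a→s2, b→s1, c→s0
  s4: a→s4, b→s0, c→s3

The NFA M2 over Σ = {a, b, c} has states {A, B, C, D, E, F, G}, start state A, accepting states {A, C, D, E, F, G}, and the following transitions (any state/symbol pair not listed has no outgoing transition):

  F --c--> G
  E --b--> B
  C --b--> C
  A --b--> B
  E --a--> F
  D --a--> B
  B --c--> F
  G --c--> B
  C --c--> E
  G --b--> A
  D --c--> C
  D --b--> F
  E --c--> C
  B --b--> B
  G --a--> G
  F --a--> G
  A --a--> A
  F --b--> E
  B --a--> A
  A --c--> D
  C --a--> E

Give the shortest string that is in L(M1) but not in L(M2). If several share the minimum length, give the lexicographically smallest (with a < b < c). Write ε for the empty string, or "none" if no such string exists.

The string baaca is accepted by M1 but not by M2.
No shorter string lies in the difference, and baaca is the lexicographically first length-5 string in L(M1) \ L(M2).

baaca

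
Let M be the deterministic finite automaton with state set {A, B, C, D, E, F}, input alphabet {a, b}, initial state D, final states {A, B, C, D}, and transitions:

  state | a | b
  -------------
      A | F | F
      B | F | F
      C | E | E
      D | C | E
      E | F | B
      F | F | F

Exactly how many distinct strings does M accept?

The useful subgraph on states {B, C, D, E} is acyclic, so L(M) is finite; the longest accepting path visits 4 useful states, giving maximum string length 3.
Counting accepting paths from D by length: 1 of length 0, 1 of length 1, 1 of length 2, 2 of length 3. Total 5.

5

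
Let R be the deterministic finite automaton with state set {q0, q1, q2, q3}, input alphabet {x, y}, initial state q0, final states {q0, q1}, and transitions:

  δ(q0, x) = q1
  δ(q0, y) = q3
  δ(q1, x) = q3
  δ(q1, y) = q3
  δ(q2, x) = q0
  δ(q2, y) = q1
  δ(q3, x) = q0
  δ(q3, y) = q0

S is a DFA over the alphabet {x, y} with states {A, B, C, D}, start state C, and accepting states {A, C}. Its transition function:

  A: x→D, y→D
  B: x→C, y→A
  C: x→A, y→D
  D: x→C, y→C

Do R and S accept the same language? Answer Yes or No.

Exploring the product automaton R × S from the start pair (q0, C), following both machines on each input symbol, reaches 3 state pairs: (q0, C), (q1, A), (q3, D).
R accepts in {q0, q1} and S accepts in {A, C}. In every reachable pair the two components are either both accepting — (q0, C), (q1, A) — or both non-accepting, so no string is accepted by exactly one of the machines: L(R) \ L(S) and L(S) \ L(R) are both empty.
Hence every string is accepted by R iff it is accepted by S, and the two languages coincide.

Yes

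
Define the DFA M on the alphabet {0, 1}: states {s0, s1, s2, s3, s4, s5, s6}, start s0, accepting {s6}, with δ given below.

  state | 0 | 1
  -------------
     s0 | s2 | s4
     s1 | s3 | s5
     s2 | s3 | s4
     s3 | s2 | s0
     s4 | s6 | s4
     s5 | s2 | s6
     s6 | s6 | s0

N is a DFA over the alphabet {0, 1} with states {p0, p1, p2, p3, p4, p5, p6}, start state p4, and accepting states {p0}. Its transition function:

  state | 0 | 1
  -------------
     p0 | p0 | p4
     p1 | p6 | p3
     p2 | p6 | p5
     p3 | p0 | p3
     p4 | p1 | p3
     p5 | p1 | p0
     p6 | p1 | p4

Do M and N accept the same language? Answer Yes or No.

Exploring the product automaton M × N from the start pair (s0, p4), following both machines on each input symbol, reaches 5 state pairs: (s0, p4), (s2, p1), (s4, p3), (s3, p6), (s6, p0).
M accepts in {s6} and N accepts in {p0}. In every reachable pair the two components are either both accepting — (s6, p0) — or both non-accepting, so no string is accepted by exactly one of the machines: L(M) \ L(N) and L(N) \ L(M) are both empty.
Hence every string is accepted by M iff it is accepted by N, and the two languages coincide.

Yes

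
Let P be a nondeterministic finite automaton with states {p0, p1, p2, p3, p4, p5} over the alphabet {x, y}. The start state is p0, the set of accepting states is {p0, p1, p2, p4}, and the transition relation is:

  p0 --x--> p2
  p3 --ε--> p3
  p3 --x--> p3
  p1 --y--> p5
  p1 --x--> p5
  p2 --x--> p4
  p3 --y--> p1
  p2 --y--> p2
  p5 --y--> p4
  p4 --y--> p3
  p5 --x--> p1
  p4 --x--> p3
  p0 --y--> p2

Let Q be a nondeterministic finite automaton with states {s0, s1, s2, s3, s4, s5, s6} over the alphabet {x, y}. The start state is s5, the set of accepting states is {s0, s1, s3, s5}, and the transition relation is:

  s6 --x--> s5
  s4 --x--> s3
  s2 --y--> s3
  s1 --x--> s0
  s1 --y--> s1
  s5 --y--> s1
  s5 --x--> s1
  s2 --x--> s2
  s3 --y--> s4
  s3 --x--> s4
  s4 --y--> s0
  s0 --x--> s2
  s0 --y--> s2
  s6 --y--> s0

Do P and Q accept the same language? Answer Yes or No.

Exploring the product automaton P × Q from the start pair (p0, s5), following both machines on each input symbol, reaches 6 state pairs: (p0, s5), (p2, s1), (p4, s0), (p3, s2), (p1, s3), (p5, s4).
P accepts in {p0, p1, p2, p4} and Q accepts in {s0, s1, s3, s5}. In every reachable pair the two components are either both accepting — (p0, s5), (p2, s1), (p4, s0), (p1, s3) — or both non-accepting, so no string is accepted by exactly one of the machines: L(P) \ L(Q) and L(Q) \ L(P) are both empty.
Hence every string is accepted by P iff it is accepted by Q, and the two languages coincide.

Yes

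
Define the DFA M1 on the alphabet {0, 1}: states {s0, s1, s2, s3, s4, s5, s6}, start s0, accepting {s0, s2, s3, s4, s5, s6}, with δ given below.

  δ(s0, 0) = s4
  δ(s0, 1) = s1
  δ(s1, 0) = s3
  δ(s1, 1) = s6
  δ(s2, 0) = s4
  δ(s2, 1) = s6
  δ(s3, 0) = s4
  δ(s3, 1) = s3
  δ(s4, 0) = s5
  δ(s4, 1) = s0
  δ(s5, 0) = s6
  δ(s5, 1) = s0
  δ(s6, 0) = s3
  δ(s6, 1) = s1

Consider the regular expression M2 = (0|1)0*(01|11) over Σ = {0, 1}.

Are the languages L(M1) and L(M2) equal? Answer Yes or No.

No

The empty string ε is accepted by M1 but rejected by M2.
So L(M1) ≠ L(M2).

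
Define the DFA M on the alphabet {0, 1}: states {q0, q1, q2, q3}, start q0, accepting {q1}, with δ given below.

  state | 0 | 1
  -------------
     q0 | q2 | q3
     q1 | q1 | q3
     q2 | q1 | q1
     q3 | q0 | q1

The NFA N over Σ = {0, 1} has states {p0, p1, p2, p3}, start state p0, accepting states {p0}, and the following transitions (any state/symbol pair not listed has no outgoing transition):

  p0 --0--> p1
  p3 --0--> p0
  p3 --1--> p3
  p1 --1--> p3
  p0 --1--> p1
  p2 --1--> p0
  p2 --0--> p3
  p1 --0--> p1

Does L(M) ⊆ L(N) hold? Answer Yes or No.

The string 00 is in L(M) but not in L(N).
So L(M) ⊄ L(N).

No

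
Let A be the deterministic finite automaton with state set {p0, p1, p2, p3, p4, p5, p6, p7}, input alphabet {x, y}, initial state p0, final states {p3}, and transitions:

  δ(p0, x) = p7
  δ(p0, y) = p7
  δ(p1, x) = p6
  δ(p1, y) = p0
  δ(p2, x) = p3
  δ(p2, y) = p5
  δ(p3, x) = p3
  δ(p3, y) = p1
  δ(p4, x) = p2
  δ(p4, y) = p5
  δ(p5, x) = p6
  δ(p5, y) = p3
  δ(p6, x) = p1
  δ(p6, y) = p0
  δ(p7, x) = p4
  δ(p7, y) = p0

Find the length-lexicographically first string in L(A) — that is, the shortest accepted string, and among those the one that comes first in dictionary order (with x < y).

A breadth-first search from p0 reaches an accepting state first via the path p0 → p7 → p4 → p2 → p3 on input xxxx.
No string of length < 4 is accepted (BFS exhausts all shorter strings without reaching an accepting state), and xxxx is the lexicographically least accepting string of length 4.

xxxx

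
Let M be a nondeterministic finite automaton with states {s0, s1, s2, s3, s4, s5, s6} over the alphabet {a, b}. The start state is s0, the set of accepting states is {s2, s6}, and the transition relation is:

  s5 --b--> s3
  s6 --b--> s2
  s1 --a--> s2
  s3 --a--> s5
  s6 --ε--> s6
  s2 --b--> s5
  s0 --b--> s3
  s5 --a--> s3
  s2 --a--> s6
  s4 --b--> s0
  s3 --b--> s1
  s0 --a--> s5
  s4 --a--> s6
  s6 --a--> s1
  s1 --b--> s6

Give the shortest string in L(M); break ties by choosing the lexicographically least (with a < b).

A breadth-first search from s0 reaches an accepting state first via the path s0 → s3 → s1 → s2 on input bba.
No string of length < 3 is accepted (BFS exhausts all shorter strings without reaching an accepting state), and bba is the lexicographically least accepting string of length 3.

bba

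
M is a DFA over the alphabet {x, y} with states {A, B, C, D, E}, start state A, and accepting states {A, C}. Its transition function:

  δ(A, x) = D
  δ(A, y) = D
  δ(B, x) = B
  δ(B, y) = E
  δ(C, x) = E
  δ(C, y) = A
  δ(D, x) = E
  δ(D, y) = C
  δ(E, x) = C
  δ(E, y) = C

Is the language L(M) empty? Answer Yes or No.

The empty string ε is accepted: the run A ends in the accepting state A.
Since at least one string is accepted, L(M) is not empty.

No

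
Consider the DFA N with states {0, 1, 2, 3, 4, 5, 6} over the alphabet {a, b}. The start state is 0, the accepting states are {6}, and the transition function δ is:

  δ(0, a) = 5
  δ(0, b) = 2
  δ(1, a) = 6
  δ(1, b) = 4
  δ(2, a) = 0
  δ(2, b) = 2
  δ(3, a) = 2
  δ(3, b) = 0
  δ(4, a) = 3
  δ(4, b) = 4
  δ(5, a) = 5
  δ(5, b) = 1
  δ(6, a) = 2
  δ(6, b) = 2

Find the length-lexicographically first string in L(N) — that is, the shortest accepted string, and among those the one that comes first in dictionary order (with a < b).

aba

A breadth-first search from 0 reaches an accepting state first via the path 0 → 5 → 1 → 6 on input aba.
No string of length < 3 is accepted (BFS exhausts all shorter strings without reaching an accepting state), and aba is the lexicographically least accepting string of length 3.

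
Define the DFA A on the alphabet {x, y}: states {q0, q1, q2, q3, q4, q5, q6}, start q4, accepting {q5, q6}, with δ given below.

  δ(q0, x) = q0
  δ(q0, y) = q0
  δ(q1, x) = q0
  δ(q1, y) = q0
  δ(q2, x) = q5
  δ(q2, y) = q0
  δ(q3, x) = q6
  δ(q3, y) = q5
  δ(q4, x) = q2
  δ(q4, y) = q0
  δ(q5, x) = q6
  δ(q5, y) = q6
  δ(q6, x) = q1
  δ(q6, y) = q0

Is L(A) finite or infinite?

finite

The useful states (reachable from q4 and able to reach an accepting state) are {q2, q4, q5, q6}.
Restricted to these states the transition graph has no cycle, so every accepting path has bounded length and L is finite.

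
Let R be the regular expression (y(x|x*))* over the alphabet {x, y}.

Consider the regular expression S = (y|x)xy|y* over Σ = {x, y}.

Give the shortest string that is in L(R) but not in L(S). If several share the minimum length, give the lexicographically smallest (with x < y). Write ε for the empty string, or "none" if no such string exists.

The string yx is accepted by R but not by S.
No shorter string lies in the difference, and yx is the lexicographically first length-2 string in L(R) \ L(S).

yx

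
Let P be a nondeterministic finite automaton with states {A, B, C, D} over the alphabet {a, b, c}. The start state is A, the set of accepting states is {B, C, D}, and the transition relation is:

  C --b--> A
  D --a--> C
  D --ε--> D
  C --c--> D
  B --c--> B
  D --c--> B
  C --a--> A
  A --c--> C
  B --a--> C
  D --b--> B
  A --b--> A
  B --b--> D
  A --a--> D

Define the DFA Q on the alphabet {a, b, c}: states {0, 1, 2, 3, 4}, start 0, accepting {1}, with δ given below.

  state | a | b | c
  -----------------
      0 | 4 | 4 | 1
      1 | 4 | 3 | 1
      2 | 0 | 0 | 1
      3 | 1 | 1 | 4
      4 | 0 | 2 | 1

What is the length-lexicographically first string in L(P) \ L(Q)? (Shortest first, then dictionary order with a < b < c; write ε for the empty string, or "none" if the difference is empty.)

The string a is accepted by P but not by Q.
No shorter string lies in the difference, and a is the lexicographically first length-1 string in L(P) \ L(Q).

a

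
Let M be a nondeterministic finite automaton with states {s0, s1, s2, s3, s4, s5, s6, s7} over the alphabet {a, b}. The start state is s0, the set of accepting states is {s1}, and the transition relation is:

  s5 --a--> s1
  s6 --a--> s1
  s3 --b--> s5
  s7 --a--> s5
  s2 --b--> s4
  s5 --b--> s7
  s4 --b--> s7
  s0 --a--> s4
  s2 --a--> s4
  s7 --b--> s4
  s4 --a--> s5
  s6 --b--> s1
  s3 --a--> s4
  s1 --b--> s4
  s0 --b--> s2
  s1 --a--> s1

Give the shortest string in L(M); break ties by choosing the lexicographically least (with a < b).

aaa

A breadth-first search from s0 reaches an accepting state first via the path s0 → s4 → s5 → s1 on input aaa.
No string of length < 3 is accepted (BFS exhausts all shorter strings without reaching an accepting state), and aaa is the lexicographically least accepting string of length 3.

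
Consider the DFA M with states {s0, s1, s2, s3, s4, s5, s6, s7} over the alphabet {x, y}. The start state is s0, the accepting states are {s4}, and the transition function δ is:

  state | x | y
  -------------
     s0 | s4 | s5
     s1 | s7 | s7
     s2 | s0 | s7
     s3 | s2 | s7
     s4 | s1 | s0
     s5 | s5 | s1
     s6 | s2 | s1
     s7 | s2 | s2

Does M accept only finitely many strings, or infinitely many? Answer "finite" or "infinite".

infinite

State s0 is reachable from the start and can reach an accepting state, and it lies on the cycle s0 → s4 → s0.
Traversing that cycle any number of times yields accepted strings of unbounded length, so the language is infinite.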